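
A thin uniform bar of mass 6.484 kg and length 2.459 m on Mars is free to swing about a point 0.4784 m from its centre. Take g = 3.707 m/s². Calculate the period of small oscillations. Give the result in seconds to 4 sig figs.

4.039 s

For a physical pendulum T = 2π√(I/(mgd)), with d = 0.47840 m from pivot to centre of mass.
I_cm = mL²/12 = 6.484 × 2.459²/12 = 3.2672 kg·m²; I = I_cm + md² = 3.2672 + 6.484 × 0.47840² = 4.7512 kg·m².
T = 2π√(4.7512/(6.484 × 3.707 × 0.47840)) = 4.039 s.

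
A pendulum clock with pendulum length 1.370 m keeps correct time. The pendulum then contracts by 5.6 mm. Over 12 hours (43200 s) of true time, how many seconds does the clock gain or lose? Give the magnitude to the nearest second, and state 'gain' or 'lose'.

T ∝ √L, so T'/T = √(1.36440/1.370) = 0.997954.
In 43200 s of true time the clock registers 43200/0.997954 = 43288.6 s, so it gains 89 s.

gain 89 s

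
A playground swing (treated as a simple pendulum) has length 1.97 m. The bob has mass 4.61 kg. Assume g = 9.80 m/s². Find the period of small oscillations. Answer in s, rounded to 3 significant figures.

2.82 s

T = 2π√(L/g) = 2π√(1.97/9.80) = 2π × 0.4484 = 2.82 s.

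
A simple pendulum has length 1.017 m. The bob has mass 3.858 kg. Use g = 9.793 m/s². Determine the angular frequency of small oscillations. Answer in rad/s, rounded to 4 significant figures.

3.103 rad/s

ω = √(g/L) = √(9.793/1.017) = 3.103 rad/s.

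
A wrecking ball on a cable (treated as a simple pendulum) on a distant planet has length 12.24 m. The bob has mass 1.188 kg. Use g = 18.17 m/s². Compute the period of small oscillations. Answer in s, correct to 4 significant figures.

5.157 s

T = 2π√(L/g) = 2π√(12.24/18.17) = 2π × 0.82075 = 5.157 s.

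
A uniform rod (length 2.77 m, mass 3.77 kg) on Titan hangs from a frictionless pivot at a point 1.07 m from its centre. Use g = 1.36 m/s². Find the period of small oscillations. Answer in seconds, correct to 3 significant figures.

6.96 s

For a physical pendulum T = 2π√(I/(mgd)), with d = 1.070 m from pivot to centre of mass.
I_cm = mL²/12 = 3.77 × 2.77²/12 = 2.411 kg·m²; I = I_cm + md² = 2.411 + 3.77 × 1.070² = 6.727 kg·m².
T = 2π√(6.727/(3.77 × 1.36 × 1.070)) = 6.96 s.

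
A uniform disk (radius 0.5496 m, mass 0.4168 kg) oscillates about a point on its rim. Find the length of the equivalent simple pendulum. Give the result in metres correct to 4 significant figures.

The equivalent simple-pendulum length is L_eq = I/(md), where I is about the pivot and d = 0.54960 m.
I_cm = ½mR² = 0.062949 kg·m², so I = I_cm + md² = 0.062949 + 0.12590 = 0.18885 kg·m².
L_eq = 0.18885/(0.4168 × 0.54960) = 0.8244 m.

0.8244 m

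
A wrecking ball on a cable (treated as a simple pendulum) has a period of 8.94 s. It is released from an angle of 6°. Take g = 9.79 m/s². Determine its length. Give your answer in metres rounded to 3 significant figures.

From T = 2π√(L/g), L = gT²/(4π²) = 9.79 × 8.940²/(4π²) = 19.8 m.

19.8 m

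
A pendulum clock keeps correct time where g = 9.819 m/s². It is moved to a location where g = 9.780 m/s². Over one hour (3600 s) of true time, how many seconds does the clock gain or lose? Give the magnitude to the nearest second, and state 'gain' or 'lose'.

lose 7 s

The clock's period scales as T ∝ 1/√g, so T'/T = √(9.819/9.780) = 1.00199.
In 3600 s of true time the clock registers 3600/1.00199 = 3592.8 s, so it loses 7 s.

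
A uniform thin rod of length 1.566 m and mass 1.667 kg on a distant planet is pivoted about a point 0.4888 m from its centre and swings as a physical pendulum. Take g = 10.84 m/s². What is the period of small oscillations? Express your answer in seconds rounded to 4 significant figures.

For a physical pendulum T = 2π√(I/(mgd)), with d = 0.48880 m from pivot to centre of mass.
I_cm = mL²/12 = 1.667 × 1.566²/12 = 0.34067 kg·m²; I = I_cm + md² = 0.34067 + 1.667 × 0.48880² = 0.73896 kg·m².
T = 2π√(0.73896/(1.667 × 10.84 × 0.48880)) = 1.817 s.

1.817 s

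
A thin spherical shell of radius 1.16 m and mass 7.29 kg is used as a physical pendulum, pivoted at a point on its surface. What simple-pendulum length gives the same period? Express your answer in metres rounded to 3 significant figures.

1.93 m

The equivalent simple-pendulum length is L_eq = I/(md), where I is about the pivot and d = 1.160 m.
I_cm = (2/3)mR² = 6.540 kg·m², so I = I_cm + md² = 6.540 + 9.809 = 16.35 kg·m².
L_eq = 16.35/(7.29 × 1.160) = 1.93 m.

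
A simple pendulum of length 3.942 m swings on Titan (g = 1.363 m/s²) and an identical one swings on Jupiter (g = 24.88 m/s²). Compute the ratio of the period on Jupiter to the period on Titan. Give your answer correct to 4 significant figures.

0.2341

T ∝ 1/√g, so T₂/T₁ = √(g₁/g₂) = √(1.363/24.88) = 0.2341.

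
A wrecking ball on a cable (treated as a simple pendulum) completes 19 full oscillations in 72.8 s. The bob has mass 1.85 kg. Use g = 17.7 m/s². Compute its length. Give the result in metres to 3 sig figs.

6.58 m

T = 72.8/19 = 3.832 s.
From T = 2π√(L/g), L = gT²/(4π²) = 17.7 × 3.832²/(4π²) = 6.58 m.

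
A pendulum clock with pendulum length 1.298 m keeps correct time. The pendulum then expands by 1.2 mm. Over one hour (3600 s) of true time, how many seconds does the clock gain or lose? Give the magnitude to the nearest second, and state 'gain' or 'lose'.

T ∝ √L, so T'/T = √(1.29920/1.298) = 1.00046.
In 3600 s of true time the clock registers 3600/1.00046 = 3598.3 s, so it loses 2 s.

lose 2 s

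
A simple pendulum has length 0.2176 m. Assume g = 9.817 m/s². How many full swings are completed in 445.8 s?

T = 2π√(L/g) = 2π√(0.2176/9.817) = 0.93545 s.
Number of complete oscillations = ⌊445.8/0.93545⌋ = ⌊476.56⌋ = 476.

476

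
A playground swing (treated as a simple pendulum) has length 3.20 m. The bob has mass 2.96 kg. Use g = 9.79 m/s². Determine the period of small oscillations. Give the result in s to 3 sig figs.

T = 2π√(L/g) = 2π√(3.20/9.79) = 2π × 0.5717 = 3.59 s.

3.59 s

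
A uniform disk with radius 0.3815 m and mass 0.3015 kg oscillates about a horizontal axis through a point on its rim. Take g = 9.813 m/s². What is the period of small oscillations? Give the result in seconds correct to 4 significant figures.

1.517 s

I_cm = ½mr² = 0.021940 kg·m². The pivot is at distance d = 0.3815 m from the centre of mass.
By the parallel-axis theorem, I = I_cm + md² = 0.021940 + 0.043881 = 0.065821 kg·m².
T = 2π√(I/(mgd)) = 2π√(0.065821/(0.3015 × 9.813 × 0.3815)) = 1.517 s.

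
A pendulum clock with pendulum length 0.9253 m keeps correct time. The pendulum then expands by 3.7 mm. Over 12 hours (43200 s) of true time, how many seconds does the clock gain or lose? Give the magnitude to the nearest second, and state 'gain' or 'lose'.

T ∝ √L, so T'/T = √(0.92900/0.9253) = 1.00200.
In 43200 s of true time the clock registers 43200/1.00200 = 43113.9 s, so it loses 86 s.

lose 86 s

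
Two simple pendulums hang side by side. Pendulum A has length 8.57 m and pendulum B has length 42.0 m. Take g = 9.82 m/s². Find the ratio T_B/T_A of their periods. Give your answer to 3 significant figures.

2.21

T ∝ √L, so T_B/T_A = √(L_B/L_A) = √(42.0/8.57) = 2.21.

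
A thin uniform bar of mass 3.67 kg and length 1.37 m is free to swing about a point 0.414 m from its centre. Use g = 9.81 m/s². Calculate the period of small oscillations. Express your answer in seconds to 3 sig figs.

1.79 s

For a physical pendulum T = 2π√(I/(mgd)), with d = 0.4140 m from pivot to centre of mass.
I_cm = mL²/12 = 3.67 × 1.37²/12 = 0.5740 kg·m²; I = I_cm + md² = 0.5740 + 3.67 × 0.4140² = 1.203 kg·m².
T = 2π√(1.203/(3.67 × 9.81 × 0.4140)) = 1.79 s.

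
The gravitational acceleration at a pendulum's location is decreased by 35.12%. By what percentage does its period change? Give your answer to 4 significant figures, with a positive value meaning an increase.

24.15%

T ∝ 1/√g, so T'/T = 1/√(0.64880) = 1.2415.
Percentage change in T = (1.2415 − 1) × 100% = 24.15%.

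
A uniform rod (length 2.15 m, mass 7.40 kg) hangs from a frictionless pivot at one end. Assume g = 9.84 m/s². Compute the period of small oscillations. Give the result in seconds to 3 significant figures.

2.40 s

For a physical pendulum T = 2π√(I/(mgd)), with d = 1.075 m from pivot to centre of mass.
I_cm = mL²/12 = 7.40 × 2.15²/12 = 2.851 kg·m²; I = I_cm + md² = 2.851 + 7.40 × 1.075² = 11.40 kg·m².
T = 2π√(11.40/(7.40 × 9.84 × 1.075)) = 2.40 s.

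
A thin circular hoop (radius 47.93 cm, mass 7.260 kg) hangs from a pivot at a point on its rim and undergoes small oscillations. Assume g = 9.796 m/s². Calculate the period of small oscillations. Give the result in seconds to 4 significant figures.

1.966 s

I_cm = mr² = 1.6678 kg·m². The pivot is at distance d = 0.4793 m from the centre of mass.
By the parallel-axis theorem, I = I_cm + md² = 1.6678 + 1.6678 = 3.3357 kg·m².
T = 2π√(I/(mgd)) = 2π√(3.3357/(7.260 × 9.796 × 0.4793)) = 1.966 s.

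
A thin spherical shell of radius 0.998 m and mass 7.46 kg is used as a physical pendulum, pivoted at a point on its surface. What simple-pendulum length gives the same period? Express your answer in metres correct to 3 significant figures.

The equivalent simple-pendulum length is L_eq = I/(md), where I is about the pivot and d = 0.9980 m.
I_cm = (2/3)mR² = 4.953 kg·m², so I = I_cm + md² = 4.953 + 7.430 = 12.38 kg·m².
L_eq = 12.38/(7.46 × 0.9980) = 1.66 m.

1.66 m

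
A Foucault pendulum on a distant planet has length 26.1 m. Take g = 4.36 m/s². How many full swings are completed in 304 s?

19

T = 2π√(L/g) = 2π√(26.1/4.36) = 15.37 s.
Number of complete oscillations = ⌊304/15.37⌋ = ⌊19.78⌋ = 19.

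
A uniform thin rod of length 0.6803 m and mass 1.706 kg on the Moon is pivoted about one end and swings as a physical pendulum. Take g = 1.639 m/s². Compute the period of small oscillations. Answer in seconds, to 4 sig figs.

3.305 s

For a physical pendulum T = 2π√(I/(mgd)), with d = 0.34015 m from pivot to centre of mass.
I_cm = mL²/12 = 1.706 × 0.6803²/12 = 0.065796 kg·m²; I = I_cm + md² = 0.065796 + 1.706 × 0.34015² = 0.26318 kg·m².
T = 2π√(0.26318/(1.706 × 1.639 × 0.34015)) = 3.305 s.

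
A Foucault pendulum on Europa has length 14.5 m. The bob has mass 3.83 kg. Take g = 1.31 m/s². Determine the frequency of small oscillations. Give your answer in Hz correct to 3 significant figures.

T = 2π√(L/g) = 2π√(14.5/1.31) = 20.90 s, so f = 1/T = 0.0478 Hz.

0.0478 Hz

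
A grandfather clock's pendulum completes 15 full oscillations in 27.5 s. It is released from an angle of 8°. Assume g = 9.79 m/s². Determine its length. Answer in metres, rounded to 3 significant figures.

0.834 m

T = 27.5/15 = 1.833 s.
From T = 2π√(L/g), L = gT²/(4π²) = 9.79 × 1.833²/(4π²) = 0.834 m.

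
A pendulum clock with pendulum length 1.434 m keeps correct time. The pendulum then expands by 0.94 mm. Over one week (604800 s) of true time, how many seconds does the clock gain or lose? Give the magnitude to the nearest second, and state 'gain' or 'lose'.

T ∝ √L, so T'/T = √(1.43494/1.434) = 1.00033.
In 604800 s of true time the clock registers 604800/1.00033 = 604601.9 s, so it loses 198 s.

lose 198 s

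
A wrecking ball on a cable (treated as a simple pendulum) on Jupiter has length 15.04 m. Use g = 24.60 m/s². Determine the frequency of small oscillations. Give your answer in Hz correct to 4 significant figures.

T = 2π√(L/g) = 2π√(15.04/24.60) = 4.9129 s, so f = 1/T = 0.2035 Hz.

0.2035 Hz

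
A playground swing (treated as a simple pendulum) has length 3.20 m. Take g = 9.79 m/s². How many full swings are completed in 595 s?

T = 2π√(L/g) = 2π√(3.20/9.79) = 3.592 s.
Number of complete oscillations = ⌊595/3.592⌋ = ⌊165.6⌋ = 165.

165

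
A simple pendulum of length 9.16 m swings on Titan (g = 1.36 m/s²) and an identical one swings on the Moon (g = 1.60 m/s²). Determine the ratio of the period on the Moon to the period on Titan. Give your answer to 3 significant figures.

T ∝ 1/√g, so T₂/T₁ = √(g₁/g₂) = √(1.36/1.60) = 0.922.

0.922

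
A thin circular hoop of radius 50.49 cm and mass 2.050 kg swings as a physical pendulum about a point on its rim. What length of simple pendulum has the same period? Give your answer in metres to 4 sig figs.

The equivalent simple-pendulum length is L_eq = I/(md), where I is about the pivot and d = 0.50490 m.
I_cm = mR² = 0.52259 kg·m², so I = I_cm + md² = 0.52259 + 0.52259 = 1.0452 kg·m².
L_eq = 1.0452/(2.050 × 0.50490) = 1.010 m.

1.010 m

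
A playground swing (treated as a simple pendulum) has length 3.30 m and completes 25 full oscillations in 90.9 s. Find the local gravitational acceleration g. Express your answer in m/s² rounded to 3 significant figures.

9.85 m/s²

T = 90.9/25 = 3.636 s.
From T = 2π√(L/g), g = 4π²L/T² = 4π² × 3.30/3.636² = 9.85 m/s².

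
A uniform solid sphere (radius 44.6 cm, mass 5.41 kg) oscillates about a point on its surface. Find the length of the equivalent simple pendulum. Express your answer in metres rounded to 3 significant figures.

0.624 m

The equivalent simple-pendulum length is L_eq = I/(md), where I is about the pivot and d = 0.4460 m.
I_cm = (2/5)mR² = 0.4305 kg·m², so I = I_cm + md² = 0.4305 + 1.076 = 1.507 kg·m².
L_eq = 1.507/(5.41 × 0.4460) = 0.624 m.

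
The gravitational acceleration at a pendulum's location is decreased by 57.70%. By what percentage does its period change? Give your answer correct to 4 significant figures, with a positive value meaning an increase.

T ∝ 1/√g, so T'/T = 1/√(0.42300) = 1.5376.
Percentage change in T = (1.5376 − 1) × 100% = 53.76%.

53.76%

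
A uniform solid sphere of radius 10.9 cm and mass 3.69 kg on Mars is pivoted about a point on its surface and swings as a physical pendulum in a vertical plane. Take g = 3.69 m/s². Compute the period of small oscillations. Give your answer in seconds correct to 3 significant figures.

I_cm = (2/5)mr² = 0.01754 kg·m². The pivot is at distance d = 0.109 m from the centre of mass.
By the parallel-axis theorem, I = I_cm + md² = 0.01754 + 0.04384 = 0.06138 kg·m².
T = 2π√(I/(mgd)) = 2π√(0.06138/(3.69 × 3.69 × 0.109)) = 1.28 s.

1.28 s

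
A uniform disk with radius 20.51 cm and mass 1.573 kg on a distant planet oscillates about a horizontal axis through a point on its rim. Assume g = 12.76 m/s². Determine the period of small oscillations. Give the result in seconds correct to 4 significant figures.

0.9756 s

I_cm = ½mr² = 0.033085 kg·m². The pivot is at distance d = 0.2051 m from the centre of mass.
By the parallel-axis theorem, I = I_cm + md² = 0.033085 + 0.066170 = 0.099255 kg·m².
T = 2π√(I/(mgd)) = 2π√(0.099255/(1.573 × 12.76 × 0.2051)) = 0.9756 s.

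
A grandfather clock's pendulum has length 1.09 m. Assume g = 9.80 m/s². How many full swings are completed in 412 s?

196

T = 2π√(L/g) = 2π√(1.09/9.80) = 2.095 s.
Number of complete oscillations = ⌊412/2.095⌋ = ⌊196.6⌋ = 196.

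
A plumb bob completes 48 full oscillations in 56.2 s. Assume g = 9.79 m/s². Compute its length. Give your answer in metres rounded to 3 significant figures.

0.340 m

T = 56.2/48 = 1.171 s.
From T = 2π√(L/g), L = gT²/(4π²) = 9.79 × 1.171²/(4π²) = 0.340 m.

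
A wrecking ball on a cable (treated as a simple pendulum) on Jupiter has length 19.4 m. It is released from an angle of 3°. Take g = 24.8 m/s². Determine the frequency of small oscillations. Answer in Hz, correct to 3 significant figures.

0.180 Hz

T = 2π√(L/g) = 2π√(19.4/24.8) = 5.557 s, so f = 1/T = 0.180 Hz.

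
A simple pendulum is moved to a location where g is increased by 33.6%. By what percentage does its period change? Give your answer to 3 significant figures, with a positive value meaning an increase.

T ∝ 1/√g, so T'/T = 1/√(1.336) = 0.8652.
Percentage change in T = (0.8652 − 1) × 100% = -13.5%.

-13.5%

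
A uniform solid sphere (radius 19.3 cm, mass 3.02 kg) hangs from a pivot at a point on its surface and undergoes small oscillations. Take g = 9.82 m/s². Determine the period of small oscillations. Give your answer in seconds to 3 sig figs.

I_cm = (2/5)mr² = 0.04500 kg·m². The pivot is at distance d = 0.193 m from the centre of mass.
By the parallel-axis theorem, I = I_cm + md² = 0.04500 + 0.1125 = 0.1575 kg·m².
T = 2π√(I/(mgd)) = 2π√(0.1575/(3.02 × 9.82 × 0.193)) = 1.04 s.

1.04 s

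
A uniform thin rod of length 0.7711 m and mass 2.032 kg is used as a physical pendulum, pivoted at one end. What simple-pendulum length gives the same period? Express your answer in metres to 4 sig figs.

The equivalent simple-pendulum length is L_eq = I/(md), where I is about the pivot and d = 0.38555 m.
I_cm = (1/12)mL² = 0.10068 kg·m², so I = I_cm + md² = 0.10068 + 0.30205 = 0.40274 kg·m².
L_eq = 0.40274/(2.032 × 0.38555) = 0.5141 m.

0.5141 m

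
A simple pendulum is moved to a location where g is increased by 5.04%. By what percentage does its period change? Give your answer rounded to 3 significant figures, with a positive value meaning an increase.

T ∝ 1/√g, so T'/T = 1/√(1.050) = 0.9757.
Percentage change in T = (0.9757 − 1) × 100% = -2.43%.

-2.43%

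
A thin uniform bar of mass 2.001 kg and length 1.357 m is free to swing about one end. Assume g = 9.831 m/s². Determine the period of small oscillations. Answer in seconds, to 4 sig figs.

1.906 s

For a physical pendulum T = 2π√(I/(mgd)), with d = 0.67850 m from pivot to centre of mass.
I_cm = mL²/12 = 2.001 × 1.357²/12 = 0.30706 kg·m²; I = I_cm + md² = 0.30706 + 2.001 × 0.67850² = 1.2282 kg·m².
T = 2π√(1.2282/(2.001 × 9.831 × 0.67850)) = 1.906 s.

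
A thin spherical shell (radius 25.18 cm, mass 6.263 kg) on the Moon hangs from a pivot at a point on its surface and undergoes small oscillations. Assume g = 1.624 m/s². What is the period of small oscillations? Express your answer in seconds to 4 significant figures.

I_cm = (2/3)mr² = 0.26473 kg·m². The pivot is at distance d = 0.2518 m from the centre of mass.
By the parallel-axis theorem, I = I_cm + md² = 0.26473 + 0.39709 = 0.66182 kg·m².
T = 2π√(I/(mgd)) = 2π√(0.66182/(6.263 × 1.624 × 0.2518)) = 3.194 s.

3.194 s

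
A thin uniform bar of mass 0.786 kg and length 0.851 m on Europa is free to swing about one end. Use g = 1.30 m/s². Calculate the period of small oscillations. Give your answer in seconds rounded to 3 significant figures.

For a physical pendulum T = 2π√(I/(mgd)), with d = 0.4255 m from pivot to centre of mass.
I_cm = mL²/12 = 0.786 × 0.851²/12 = 0.04744 kg·m²; I = I_cm + md² = 0.04744 + 0.786 × 0.4255² = 0.1897 kg·m².
T = 2π√(0.1897/(0.786 × 1.30 × 0.4255)) = 4.15 s.

4.15 s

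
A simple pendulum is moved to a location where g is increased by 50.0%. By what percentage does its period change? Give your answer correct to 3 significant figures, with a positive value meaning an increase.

-18.4%

T ∝ 1/√g, so T'/T = 1/√(1.500) = 0.8165.
Percentage change in T = (0.8165 − 1) × 100% = -18.4%.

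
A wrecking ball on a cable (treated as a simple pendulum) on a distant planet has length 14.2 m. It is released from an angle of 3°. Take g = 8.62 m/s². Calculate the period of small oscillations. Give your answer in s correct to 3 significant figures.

8.06 s

T = 2π√(L/g) = 2π√(14.2/8.62) = 2π × 1.283 = 8.06 s.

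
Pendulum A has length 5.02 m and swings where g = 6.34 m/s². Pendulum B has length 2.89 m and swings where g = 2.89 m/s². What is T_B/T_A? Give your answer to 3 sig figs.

T = 2π√(L/g), so T_B/T_A = √((L_B/g_B)/(L_A/g_A)) = √((2.89/2.89)/(5.02/6.34)) = 1.12.

1.12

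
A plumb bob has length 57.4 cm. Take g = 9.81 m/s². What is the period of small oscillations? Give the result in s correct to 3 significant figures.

1.52 s

T = 2π√(L/g) = 2π√(0.574/9.81) = 2π × 0.2419 = 1.52 s.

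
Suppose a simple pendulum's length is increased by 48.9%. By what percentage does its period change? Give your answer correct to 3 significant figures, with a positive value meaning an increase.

22.0%

T ∝ √L, so T'/T = √(1.489) = 1.220.
Percentage change in T = (1.220 − 1) × 100% = 22.0%.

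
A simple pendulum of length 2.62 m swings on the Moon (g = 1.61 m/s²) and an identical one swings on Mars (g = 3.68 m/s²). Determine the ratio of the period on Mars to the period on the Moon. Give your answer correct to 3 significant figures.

0.661

T ∝ 1/√g, so T₂/T₁ = √(g₁/g₂) = √(1.61/3.68) = 0.661.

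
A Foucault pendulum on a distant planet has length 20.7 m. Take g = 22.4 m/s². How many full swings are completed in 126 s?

20

T = 2π√(L/g) = 2π√(20.7/22.4) = 6.040 s.
Number of complete oscillations = ⌊126/6.040⌋ = ⌊20.86⌋ = 20.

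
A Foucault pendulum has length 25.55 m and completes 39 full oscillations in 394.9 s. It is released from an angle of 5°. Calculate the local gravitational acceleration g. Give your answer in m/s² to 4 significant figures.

T = 394.9/39 = 10.126 s.
From T = 2π√(L/g), g = 4π²L/T² = 4π² × 25.55/10.126² = 9.838 m/s².

9.838 m/s²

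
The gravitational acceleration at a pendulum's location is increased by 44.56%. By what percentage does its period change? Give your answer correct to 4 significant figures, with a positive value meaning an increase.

T ∝ 1/√g, so T'/T = 1/√(1.4456) = 0.83172.
Percentage change in T = (0.83172 − 1) × 100% = -16.83%.

-16.83%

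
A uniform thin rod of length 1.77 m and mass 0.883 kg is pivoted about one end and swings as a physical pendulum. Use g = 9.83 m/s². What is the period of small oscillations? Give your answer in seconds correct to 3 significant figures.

2.18 s

For a physical pendulum T = 2π√(I/(mgd)), with d = 0.8850 m from pivot to centre of mass.
I_cm = mL²/12 = 0.883 × 1.77²/12 = 0.2305 kg·m²; I = I_cm + md² = 0.2305 + 0.883 × 0.8850² = 0.9221 kg·m².
T = 2π√(0.9221/(0.883 × 9.83 × 0.8850)) = 2.18 s.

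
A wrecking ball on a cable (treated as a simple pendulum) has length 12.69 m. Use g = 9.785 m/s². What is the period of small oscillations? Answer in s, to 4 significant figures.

T = 2π√(L/g) = 2π√(12.69/9.785) = 2π × 1.1388 = 7.155 s.

7.155 s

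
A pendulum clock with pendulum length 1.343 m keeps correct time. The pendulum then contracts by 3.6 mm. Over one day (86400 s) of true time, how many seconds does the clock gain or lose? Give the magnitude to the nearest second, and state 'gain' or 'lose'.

gain 116 s

T ∝ √L, so T'/T = √(1.33940/1.343) = 0.998659.
In 86400 s of true time the clock registers 86400/0.998659 = 86516.0 s, so it gains 116 s.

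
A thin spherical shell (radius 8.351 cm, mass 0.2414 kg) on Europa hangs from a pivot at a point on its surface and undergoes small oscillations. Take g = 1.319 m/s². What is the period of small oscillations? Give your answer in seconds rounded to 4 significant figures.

I_cm = (2/3)mr² = 0.0011223 kg·m². The pivot is at distance d = 0.08351 m from the centre of mass.
By the parallel-axis theorem, I = I_cm + md² = 0.0011223 + 0.0016835 = 0.0028058 kg·m².
T = 2π√(I/(mgd)) = 2π√(0.0028058/(0.2414 × 1.319 × 0.08351)) = 2.041 s.

2.041 s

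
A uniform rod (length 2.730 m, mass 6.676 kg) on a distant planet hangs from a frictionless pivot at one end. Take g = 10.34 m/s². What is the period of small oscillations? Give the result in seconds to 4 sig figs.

2.636 s

For a physical pendulum T = 2π√(I/(mgd)), with d = 1.3650 m from pivot to centre of mass.
I_cm = mL²/12 = 6.676 × 2.730²/12 = 4.1463 kg·m²; I = I_cm + md² = 4.1463 + 6.676 × 1.3650² = 16.585 kg·m².
T = 2π√(16.585/(6.676 × 10.34 × 1.3650)) = 2.636 s.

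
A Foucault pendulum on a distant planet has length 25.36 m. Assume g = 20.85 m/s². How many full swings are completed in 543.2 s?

T = 2π√(L/g) = 2π√(25.36/20.85) = 6.9295 s.
Number of complete oscillations = ⌊543.2/6.9295⌋ = ⌊78.390⌋ = 78.

78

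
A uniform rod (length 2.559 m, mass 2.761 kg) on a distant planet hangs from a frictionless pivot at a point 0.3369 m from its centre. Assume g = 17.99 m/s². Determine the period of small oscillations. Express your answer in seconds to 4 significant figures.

2.072 s

For a physical pendulum T = 2π√(I/(mgd)), with d = 0.33690 m from pivot to centre of mass.
I_cm = mL²/12 = 2.761 × 2.559²/12 = 1.5067 kg·m²; I = I_cm + md² = 1.5067 + 2.761 × 0.33690² = 1.8201 kg·m².
T = 2π√(1.8201/(2.761 × 17.99 × 0.33690)) = 2.072 s.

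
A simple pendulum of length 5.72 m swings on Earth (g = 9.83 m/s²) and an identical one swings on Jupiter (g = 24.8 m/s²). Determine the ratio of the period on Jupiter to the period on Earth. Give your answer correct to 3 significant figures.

T ∝ 1/√g, so T₂/T₁ = √(g₁/g₂) = √(9.83/24.8) = 0.630.

0.630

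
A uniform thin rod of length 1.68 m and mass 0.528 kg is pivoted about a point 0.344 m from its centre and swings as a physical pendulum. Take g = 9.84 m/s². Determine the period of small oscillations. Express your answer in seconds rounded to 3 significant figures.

For a physical pendulum T = 2π√(I/(mgd)), with d = 0.3440 m from pivot to centre of mass.
I_cm = mL²/12 = 0.528 × 1.68²/12 = 0.1242 kg·m²; I = I_cm + md² = 0.1242 + 0.528 × 0.3440² = 0.1867 kg·m².
T = 2π√(0.1867/(0.528 × 9.84 × 0.3440)) = 2.03 s.

2.03 s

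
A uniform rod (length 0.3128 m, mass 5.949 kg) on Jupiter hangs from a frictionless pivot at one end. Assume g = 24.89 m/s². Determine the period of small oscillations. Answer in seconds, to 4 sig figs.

For a physical pendulum T = 2π√(I/(mgd)), with d = 0.15640 m from pivot to centre of mass.
I_cm = mL²/12 = 5.949 × 0.3128²/12 = 0.048506 kg·m²; I = I_cm + md² = 0.048506 + 5.949 × 0.15640² = 0.19402 kg·m².
T = 2π√(0.19402/(5.949 × 24.89 × 0.15640)) = 0.5751 s.

0.5751 s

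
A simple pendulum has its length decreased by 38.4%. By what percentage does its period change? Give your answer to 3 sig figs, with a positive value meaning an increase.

T ∝ √L, so T'/T = √(0.6160) = 0.7849.
Percentage change in T = (0.7849 − 1) × 100% = -21.5%.

-21.5%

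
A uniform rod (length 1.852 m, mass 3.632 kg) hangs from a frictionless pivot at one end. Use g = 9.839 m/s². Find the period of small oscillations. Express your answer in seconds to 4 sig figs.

2.226 s

For a physical pendulum T = 2π√(I/(mgd)), with d = 0.92600 m from pivot to centre of mass.
I_cm = mL²/12 = 3.632 × 1.852²/12 = 1.0381 kg·m²; I = I_cm + md² = 1.0381 + 3.632 × 0.92600² = 4.1525 kg·m².
T = 2π√(4.1525/(3.632 × 9.839 × 0.92600)) = 2.226 s.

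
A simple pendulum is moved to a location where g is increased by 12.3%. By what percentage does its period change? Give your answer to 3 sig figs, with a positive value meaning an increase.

-5.64%

T ∝ 1/√g, so T'/T = 1/√(1.123) = 0.9436.
Percentage change in T = (0.9436 − 1) × 100% = -5.64%.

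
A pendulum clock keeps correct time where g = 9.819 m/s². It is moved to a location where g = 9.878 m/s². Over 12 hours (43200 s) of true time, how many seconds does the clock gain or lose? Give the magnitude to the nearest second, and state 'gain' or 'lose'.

gain 130 s

The clock's period scales as T ∝ 1/√g, so T'/T = √(9.819/9.878) = 0.997009.
In 43200 s of true time the clock registers 43200/0.997009 = 43329.6 s, so it gains 130 s.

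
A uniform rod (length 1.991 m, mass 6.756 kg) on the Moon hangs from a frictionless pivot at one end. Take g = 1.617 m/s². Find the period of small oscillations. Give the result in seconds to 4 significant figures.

5.693 s

For a physical pendulum T = 2π√(I/(mgd)), with d = 0.99550 m from pivot to centre of mass.
I_cm = mL²/12 = 6.756 × 1.991²/12 = 2.2318 kg·m²; I = I_cm + md² = 2.2318 + 6.756 × 0.99550² = 8.9271 kg·m².
T = 2π√(8.9271/(6.756 × 1.617 × 0.99550)) = 5.693 s.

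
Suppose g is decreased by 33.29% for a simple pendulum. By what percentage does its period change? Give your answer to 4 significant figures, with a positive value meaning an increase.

T ∝ 1/√g, so T'/T = 1/√(0.66710) = 1.2243.
Percentage change in T = (1.2243 − 1) × 100% = 22.43%.

22.43%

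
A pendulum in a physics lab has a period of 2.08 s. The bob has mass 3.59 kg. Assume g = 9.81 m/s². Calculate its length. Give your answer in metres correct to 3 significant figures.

From T = 2π√(L/g), L = gT²/(4π²) = 9.81 × 2.080²/(4π²) = 1.08 m.

1.08 m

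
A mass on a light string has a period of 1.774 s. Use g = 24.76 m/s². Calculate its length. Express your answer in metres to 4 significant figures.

From T = 2π√(L/g), L = gT²/(4π²) = 24.76 × 1.7740²/(4π²) = 1.974 m.

1.974 m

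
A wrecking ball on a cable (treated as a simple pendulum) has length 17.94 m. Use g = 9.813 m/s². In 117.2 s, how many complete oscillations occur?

T = 2π√(L/g) = 2π√(17.94/9.813) = 8.4955 s.
Number of complete oscillations = ⌊117.2/8.4955⌋ = ⌊13.795⌋ = 13.

13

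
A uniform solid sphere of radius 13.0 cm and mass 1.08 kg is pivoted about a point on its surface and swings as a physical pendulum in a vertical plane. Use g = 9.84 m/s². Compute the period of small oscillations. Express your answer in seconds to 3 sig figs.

0.855 s

I_cm = (2/5)mr² = 0.007301 kg·m². The pivot is at distance d = 0.130 m from the centre of mass.
By the parallel-axis theorem, I = I_cm + md² = 0.007301 + 0.01825 = 0.02555 kg·m².
T = 2π√(I/(mgd)) = 2π√(0.02555/(1.08 × 9.84 × 0.130)) = 0.855 s.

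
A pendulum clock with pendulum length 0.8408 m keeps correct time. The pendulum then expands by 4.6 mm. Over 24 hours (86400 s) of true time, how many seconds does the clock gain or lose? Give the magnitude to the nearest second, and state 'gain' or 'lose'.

lose 235 s

T ∝ √L, so T'/T = √(0.84540/0.8408) = 1.00273.
In 86400 s of true time the clock registers 86400/1.00273 = 86164.6 s, so it loses 235 s.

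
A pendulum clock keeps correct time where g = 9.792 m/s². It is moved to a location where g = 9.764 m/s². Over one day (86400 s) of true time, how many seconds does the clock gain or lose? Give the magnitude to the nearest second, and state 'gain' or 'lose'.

The clock's period scales as T ∝ 1/√g, so T'/T = √(9.792/9.764) = 1.00143.
In 86400 s of true time the clock registers 86400/1.00143 = 86276.4 s, so it loses 124 s.

lose 124 s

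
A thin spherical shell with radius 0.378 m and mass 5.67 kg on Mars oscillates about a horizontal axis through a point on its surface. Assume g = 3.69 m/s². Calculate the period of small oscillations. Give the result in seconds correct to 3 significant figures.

2.60 s

I_cm = (2/3)mr² = 0.5401 kg·m². The pivot is at distance d = 0.378 m from the centre of mass.
By the parallel-axis theorem, I = I_cm + md² = 0.5401 + 0.8102 = 1.350 kg·m².
T = 2π√(I/(mgd)) = 2π√(1.350/(5.67 × 3.69 × 0.378)) = 2.60 s.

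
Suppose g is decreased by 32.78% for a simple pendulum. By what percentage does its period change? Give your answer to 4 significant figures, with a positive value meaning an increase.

T ∝ 1/√g, so T'/T = 1/√(0.67220) = 1.2197.
Percentage change in T = (1.2197 − 1) × 100% = 21.97%.

21.97%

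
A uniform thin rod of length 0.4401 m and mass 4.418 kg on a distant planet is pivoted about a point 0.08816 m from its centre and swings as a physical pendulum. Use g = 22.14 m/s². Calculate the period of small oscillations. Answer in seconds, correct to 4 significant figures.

For a physical pendulum T = 2π√(I/(mgd)), with d = 0.088160 m from pivot to centre of mass.
I_cm = mL²/12 = 4.418 × 0.4401²/12 = 0.071309 kg·m²; I = I_cm + md² = 0.071309 + 4.418 × 0.088160² = 0.10565 kg·m².
T = 2π√(0.10565/(4.418 × 22.14 × 0.088160)) = 0.6955 s.

0.6955 s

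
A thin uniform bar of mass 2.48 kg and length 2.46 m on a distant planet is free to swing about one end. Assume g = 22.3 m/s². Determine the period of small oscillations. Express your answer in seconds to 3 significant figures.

1.70 s

For a physical pendulum T = 2π√(I/(mgd)), with d = 1.230 m from pivot to centre of mass.
I_cm = mL²/12 = 2.48 × 2.46²/12 = 1.251 kg·m²; I = I_cm + md² = 1.251 + 2.48 × 1.230² = 5.003 kg·m².
T = 2π√(5.003/(2.48 × 22.3 × 1.230)) = 1.70 s.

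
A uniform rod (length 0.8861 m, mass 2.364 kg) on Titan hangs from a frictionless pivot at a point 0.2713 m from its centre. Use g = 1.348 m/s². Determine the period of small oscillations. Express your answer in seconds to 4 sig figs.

3.874 s

For a physical pendulum T = 2π√(I/(mgd)), with d = 0.27130 m from pivot to centre of mass.
I_cm = mL²/12 = 2.364 × 0.8861²/12 = 0.15468 kg·m²; I = I_cm + md² = 0.15468 + 2.364 × 0.27130² = 0.32868 kg·m².
T = 2π√(0.32868/(2.364 × 1.348 × 0.27130)) = 3.874 s.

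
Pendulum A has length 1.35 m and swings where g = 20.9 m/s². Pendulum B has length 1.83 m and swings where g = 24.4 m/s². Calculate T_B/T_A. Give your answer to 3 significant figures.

T = 2π√(L/g), so T_B/T_A = √((L_B/g_B)/(L_A/g_A)) = √((1.83/24.4)/(1.35/20.9)) = 1.08.

1.08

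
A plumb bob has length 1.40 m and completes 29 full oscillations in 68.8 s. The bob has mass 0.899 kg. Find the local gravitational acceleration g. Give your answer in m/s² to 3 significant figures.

9.82 m/s²

T = 68.8/29 = 2.372 s.
From T = 2π√(L/g), g = 4π²L/T² = 4π² × 1.40/2.372² = 9.82 m/s².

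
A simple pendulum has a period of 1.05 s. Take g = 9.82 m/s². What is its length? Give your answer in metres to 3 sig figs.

0.274 m

From T = 2π√(L/g), L = gT²/(4π²) = 9.82 × 1.050²/(4π²) = 0.274 m.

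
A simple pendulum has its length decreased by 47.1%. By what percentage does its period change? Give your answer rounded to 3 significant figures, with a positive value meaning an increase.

T ∝ √L, so T'/T = √(0.5290) = 0.7273.
Percentage change in T = (0.7273 − 1) × 100% = -27.3%.

-27.3%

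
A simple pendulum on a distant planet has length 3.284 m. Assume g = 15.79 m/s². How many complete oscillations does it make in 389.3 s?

T = 2π√(L/g) = 2π√(3.284/15.79) = 2.8654 s.
Number of complete oscillations = ⌊389.3/2.8654⌋ = ⌊135.86⌋ = 135.

135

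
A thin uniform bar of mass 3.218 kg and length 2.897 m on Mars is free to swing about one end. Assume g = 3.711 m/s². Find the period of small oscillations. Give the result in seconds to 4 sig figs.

4.533 s

For a physical pendulum T = 2π√(I/(mgd)), with d = 1.4485 m from pivot to centre of mass.
I_cm = mL²/12 = 3.218 × 2.897²/12 = 2.2506 kg·m²; I = I_cm + md² = 2.2506 + 3.218 × 1.4485² = 9.0025 kg·m².
T = 2π√(9.0025/(3.218 × 3.711 × 1.4485)) = 4.533 s.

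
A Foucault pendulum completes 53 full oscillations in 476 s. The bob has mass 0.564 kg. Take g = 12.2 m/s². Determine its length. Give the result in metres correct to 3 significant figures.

24.9 m

T = 476/53 = 8.981 s.
From T = 2π√(L/g), L = gT²/(4π²) = 12.2 × 8.981²/(4π²) = 24.9 m.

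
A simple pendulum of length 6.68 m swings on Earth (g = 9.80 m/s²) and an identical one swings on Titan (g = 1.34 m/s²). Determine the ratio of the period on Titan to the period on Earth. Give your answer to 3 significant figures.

2.70

T ∝ 1/√g, so T₂/T₁ = √(g₁/g₂) = √(9.80/1.34) = 2.70.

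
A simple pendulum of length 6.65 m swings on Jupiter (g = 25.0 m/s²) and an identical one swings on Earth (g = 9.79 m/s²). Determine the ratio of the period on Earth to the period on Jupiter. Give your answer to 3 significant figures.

1.60

T ∝ 1/√g, so T₂/T₁ = √(g₁/g₂) = √(25.0/9.79) = 1.60.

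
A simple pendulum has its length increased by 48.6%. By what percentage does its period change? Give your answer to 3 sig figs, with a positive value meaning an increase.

T ∝ √L, so T'/T = √(1.486) = 1.219.
Percentage change in T = (1.219 − 1) × 100% = 21.9%.

21.9%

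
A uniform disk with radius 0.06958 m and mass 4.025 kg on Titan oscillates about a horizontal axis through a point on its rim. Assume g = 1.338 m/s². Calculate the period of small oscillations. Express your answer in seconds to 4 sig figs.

I_cm = ½mr² = 0.0097433 kg·m². The pivot is at distance d = 0.06958 m from the centre of mass.
By the parallel-axis theorem, I = I_cm + md² = 0.0097433 + 0.019487 = 0.029230 kg·m².
T = 2π√(I/(mgd)) = 2π√(0.029230/(4.025 × 1.338 × 0.06958)) = 1.755 s.

1.755 s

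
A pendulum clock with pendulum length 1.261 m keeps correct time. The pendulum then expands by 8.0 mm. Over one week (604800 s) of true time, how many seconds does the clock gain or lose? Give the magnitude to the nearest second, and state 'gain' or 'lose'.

lose 1909 s

T ∝ √L, so T'/T = √(1.26900/1.261) = 1.00317.
In 604800 s of true time the clock registers 604800/1.00317 = 602890.6 s, so it loses 1909 s.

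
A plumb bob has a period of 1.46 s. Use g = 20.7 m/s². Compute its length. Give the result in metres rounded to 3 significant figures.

From T = 2π√(L/g), L = gT²/(4π²) = 20.7 × 1.460²/(4π²) = 1.12 m.

1.12 m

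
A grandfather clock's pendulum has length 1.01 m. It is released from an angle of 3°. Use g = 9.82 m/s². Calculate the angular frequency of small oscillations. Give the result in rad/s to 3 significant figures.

3.12 rad/s

ω = √(g/L) = √(9.82/1.01) = 3.12 rad/s.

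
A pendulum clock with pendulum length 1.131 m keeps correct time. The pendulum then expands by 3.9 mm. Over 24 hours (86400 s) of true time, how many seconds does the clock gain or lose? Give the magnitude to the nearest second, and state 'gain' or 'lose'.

lose 149 s

T ∝ √L, so T'/T = √(1.13490/1.131) = 1.00172.
In 86400 s of true time the clock registers 86400/1.00172 = 86251.4 s, so it loses 149 s.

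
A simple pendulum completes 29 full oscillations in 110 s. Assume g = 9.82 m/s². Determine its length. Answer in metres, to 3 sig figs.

T = 110/29 = 3.793 s.
From T = 2π√(L/g), L = gT²/(4π²) = 9.82 × 3.793²/(4π²) = 3.58 m.

3.58 m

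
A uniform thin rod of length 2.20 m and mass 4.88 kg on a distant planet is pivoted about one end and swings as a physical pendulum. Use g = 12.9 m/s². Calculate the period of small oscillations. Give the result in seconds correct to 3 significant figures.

For a physical pendulum T = 2π√(I/(mgd)), with d = 1.100 m from pivot to centre of mass.
I_cm = mL²/12 = 4.88 × 2.20²/12 = 1.968 kg·m²; I = I_cm + md² = 1.968 + 4.88 × 1.100² = 7.873 kg·m².
T = 2π√(7.873/(4.88 × 12.9 × 1.100)) = 2.12 s.

2.12 s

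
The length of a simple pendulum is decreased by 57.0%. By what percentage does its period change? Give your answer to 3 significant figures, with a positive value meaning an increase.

-34.4%

T ∝ √L, so T'/T = √(0.4300) = 0.6557.
Percentage change in T = (0.6557 − 1) × 100% = -34.4%.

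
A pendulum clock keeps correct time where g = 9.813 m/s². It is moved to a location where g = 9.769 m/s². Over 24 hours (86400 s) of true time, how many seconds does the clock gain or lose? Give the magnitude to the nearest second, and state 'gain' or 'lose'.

lose 194 s

The clock's period scales as T ∝ 1/√g, so T'/T = √(9.813/9.769) = 1.00225.
In 86400 s of true time the clock registers 86400/1.00225 = 86206.1 s, so it loses 194 s.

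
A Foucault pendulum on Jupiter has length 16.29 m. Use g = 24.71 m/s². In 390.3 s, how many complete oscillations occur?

76

T = 2π√(L/g) = 2π√(16.29/24.71) = 5.1016 s.
Number of complete oscillations = ⌊390.3/5.1016⌋ = ⌊76.506⌋ = 76.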